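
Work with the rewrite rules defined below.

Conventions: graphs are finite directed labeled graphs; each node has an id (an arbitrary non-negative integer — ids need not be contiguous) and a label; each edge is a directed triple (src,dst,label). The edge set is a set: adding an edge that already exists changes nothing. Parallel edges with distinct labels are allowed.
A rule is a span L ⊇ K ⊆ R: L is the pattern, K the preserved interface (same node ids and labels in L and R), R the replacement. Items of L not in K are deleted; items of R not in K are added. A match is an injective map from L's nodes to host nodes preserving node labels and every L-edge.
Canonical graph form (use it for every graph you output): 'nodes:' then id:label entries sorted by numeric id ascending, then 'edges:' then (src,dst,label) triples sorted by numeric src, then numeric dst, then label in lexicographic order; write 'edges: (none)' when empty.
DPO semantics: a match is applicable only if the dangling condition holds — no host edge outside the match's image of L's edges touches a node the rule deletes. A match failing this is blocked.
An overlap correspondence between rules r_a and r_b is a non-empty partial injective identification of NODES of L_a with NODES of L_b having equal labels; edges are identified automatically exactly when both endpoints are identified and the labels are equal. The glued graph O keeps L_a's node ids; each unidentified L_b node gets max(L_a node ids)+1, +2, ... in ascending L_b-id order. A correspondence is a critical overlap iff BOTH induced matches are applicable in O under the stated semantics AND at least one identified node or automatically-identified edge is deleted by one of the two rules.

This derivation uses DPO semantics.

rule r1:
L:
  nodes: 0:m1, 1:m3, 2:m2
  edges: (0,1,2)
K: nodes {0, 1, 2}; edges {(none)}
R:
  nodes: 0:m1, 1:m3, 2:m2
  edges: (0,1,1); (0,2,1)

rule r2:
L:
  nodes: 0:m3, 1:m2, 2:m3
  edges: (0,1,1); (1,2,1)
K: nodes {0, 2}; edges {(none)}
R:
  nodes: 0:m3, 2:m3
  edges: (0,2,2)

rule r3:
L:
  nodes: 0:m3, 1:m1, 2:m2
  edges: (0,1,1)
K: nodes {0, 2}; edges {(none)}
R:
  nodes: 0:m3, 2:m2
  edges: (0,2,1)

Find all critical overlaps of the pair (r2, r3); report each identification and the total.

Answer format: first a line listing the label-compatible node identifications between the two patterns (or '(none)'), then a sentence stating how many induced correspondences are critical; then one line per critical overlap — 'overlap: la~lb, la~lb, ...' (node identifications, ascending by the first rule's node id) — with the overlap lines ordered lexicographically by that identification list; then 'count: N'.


label-compatible node identifications between L(r2) and L(r3): 0~0, 1~2, 2~0
3 of the induced correspondences are critical overlaps of r2 and r3.
overlap: 0~0, 1~2
overlap: 1~2
overlap: 1~2, 2~0
count: 3


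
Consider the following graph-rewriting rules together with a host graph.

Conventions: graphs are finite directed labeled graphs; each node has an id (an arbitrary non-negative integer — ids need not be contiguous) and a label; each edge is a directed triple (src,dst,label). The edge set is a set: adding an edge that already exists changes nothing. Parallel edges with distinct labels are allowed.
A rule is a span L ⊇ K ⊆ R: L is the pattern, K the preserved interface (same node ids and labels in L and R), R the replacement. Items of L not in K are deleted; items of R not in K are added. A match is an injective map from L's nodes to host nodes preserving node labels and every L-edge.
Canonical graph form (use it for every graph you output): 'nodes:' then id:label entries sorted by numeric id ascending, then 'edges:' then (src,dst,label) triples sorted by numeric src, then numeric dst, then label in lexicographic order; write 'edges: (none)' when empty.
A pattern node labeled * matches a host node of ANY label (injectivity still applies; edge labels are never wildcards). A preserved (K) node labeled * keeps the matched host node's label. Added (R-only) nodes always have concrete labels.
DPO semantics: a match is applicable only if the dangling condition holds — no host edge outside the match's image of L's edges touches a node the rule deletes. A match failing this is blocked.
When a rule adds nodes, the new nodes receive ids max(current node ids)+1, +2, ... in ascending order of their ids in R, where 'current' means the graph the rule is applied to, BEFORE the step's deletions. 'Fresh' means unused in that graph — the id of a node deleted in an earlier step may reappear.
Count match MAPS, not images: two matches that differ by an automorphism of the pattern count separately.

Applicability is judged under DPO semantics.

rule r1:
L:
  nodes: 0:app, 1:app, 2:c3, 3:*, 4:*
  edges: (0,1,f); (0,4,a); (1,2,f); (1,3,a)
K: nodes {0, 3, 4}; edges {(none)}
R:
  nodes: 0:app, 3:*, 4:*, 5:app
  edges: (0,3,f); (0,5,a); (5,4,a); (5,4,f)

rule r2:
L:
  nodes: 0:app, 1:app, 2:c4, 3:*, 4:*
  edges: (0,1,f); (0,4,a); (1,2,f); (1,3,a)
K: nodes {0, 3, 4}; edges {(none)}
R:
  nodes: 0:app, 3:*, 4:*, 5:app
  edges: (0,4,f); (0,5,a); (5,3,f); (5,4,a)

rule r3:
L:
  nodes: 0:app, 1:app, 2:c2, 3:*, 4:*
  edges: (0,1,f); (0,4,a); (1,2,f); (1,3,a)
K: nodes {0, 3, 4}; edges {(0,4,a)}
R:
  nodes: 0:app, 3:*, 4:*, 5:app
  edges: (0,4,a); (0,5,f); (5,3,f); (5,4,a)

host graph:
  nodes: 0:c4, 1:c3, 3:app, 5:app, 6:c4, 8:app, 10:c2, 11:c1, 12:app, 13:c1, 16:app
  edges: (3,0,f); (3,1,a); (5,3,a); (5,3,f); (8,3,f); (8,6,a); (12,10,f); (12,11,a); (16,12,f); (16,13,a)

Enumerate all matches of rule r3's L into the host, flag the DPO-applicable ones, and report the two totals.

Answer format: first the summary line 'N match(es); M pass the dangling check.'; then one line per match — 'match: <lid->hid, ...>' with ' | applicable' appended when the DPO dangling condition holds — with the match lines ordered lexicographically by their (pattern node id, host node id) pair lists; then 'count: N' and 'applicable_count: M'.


1 match(es); 1 pass the dangling check.
match: 0->16, 1->12, 2->10, 3->11, 4->13 | applicable
count: 1
applicable_count: 1


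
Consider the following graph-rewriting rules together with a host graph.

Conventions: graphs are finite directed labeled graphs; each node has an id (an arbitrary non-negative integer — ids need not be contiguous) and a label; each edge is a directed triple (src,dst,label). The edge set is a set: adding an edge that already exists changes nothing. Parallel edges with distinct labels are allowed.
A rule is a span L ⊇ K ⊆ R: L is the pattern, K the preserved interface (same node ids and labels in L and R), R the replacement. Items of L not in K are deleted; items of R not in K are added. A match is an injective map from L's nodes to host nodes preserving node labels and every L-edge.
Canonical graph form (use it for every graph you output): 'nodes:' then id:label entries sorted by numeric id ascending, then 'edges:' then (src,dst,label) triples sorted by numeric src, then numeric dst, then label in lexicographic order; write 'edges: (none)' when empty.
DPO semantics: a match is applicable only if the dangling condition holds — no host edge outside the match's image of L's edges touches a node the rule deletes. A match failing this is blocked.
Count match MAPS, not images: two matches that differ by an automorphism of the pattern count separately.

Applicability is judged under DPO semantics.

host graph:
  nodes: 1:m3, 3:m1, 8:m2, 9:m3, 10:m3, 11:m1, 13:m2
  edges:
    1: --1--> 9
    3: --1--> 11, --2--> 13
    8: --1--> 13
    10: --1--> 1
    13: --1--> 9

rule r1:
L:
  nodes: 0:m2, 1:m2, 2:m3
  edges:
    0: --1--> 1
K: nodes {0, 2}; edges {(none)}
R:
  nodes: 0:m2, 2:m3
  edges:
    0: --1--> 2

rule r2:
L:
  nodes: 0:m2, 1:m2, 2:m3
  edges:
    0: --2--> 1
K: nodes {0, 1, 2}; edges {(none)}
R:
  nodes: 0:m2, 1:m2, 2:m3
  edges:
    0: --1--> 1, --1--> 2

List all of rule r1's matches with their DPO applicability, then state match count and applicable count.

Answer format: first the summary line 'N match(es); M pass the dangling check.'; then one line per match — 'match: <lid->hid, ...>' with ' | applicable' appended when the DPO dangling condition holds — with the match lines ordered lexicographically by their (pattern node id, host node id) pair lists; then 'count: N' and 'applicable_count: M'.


3 match(es); 0 pass the dangling check.
match: 0->8, 1->13, 2->1
match: 0->8, 1->13, 2->9
match: 0->8, 1->13, 2->10
count: 3
applicable_count: 0


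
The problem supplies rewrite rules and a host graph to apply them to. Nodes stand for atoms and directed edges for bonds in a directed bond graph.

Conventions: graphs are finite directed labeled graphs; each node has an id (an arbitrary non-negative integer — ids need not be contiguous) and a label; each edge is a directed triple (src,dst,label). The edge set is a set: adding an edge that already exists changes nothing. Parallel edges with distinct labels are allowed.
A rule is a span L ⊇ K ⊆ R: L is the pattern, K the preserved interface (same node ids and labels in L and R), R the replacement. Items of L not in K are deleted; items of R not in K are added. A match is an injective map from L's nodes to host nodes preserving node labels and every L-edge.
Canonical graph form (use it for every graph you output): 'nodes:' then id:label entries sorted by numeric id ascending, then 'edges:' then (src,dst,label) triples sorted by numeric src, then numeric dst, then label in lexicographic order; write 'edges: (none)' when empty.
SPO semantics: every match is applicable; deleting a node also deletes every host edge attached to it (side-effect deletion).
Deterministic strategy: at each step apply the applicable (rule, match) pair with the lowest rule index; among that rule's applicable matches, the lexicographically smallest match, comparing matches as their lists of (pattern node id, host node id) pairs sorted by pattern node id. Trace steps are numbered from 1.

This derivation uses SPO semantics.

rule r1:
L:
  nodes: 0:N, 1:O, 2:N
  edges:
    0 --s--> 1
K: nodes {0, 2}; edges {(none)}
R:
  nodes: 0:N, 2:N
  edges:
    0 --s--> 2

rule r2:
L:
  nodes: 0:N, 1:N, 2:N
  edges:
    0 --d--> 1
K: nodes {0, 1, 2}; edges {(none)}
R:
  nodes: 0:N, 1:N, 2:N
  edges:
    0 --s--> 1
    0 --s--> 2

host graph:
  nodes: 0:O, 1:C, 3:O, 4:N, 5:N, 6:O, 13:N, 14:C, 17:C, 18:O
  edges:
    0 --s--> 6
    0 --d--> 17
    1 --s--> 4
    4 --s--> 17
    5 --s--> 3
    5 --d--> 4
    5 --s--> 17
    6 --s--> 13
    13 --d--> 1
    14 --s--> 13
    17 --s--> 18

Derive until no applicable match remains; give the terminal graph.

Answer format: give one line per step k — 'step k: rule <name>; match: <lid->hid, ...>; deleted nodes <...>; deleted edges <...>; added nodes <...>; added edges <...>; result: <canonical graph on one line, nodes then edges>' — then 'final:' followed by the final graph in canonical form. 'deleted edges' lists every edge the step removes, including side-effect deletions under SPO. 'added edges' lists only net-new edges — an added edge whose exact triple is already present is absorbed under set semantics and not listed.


step 1: rule r1; match: 0->5, 1->3, 2->4; deleted nodes 3; deleted edges (5,3,s); added nodes (none); added edges (5,4,s); result: nodes: 0:O, 1:C, 4:N, 5:N, 6:O, 13:N, 14:C, 17:C, 18:O edges: (0,6,s); (0,17,d); (1,4,s); (4,17,s); (5,4,d); (5,4,s); (5,17,s); (6,13,s); (13,1,d); (14,13,s); (17,18,s)
step 2: rule r2; match: 0->5, 1->4, 2->13; deleted nodes (none); deleted edges (5,4,d); added nodes (none); added edges (5,13,s); result: nodes: 0:O, 1:C, 4:N, 5:N, 6:O, 13:N, 14:C, 17:C, 18:O edges: (0,6,s); (0,17,d); (1,4,s); (4,17,s); (5,4,s); (5,13,s); (5,17,s); (6,13,s); (13,1,d); (14,13,s); (17,18,s)
final:
nodes: 0:O, 1:C, 4:N, 5:N, 6:O, 13:N, 14:C, 17:C, 18:O
edges: (0,6,s); (0,17,d); (1,4,s); (4,17,s); (5,4,s); (5,13,s); (5,17,s); (6,13,s); (13,1,d); (14,13,s); (17,18,s)


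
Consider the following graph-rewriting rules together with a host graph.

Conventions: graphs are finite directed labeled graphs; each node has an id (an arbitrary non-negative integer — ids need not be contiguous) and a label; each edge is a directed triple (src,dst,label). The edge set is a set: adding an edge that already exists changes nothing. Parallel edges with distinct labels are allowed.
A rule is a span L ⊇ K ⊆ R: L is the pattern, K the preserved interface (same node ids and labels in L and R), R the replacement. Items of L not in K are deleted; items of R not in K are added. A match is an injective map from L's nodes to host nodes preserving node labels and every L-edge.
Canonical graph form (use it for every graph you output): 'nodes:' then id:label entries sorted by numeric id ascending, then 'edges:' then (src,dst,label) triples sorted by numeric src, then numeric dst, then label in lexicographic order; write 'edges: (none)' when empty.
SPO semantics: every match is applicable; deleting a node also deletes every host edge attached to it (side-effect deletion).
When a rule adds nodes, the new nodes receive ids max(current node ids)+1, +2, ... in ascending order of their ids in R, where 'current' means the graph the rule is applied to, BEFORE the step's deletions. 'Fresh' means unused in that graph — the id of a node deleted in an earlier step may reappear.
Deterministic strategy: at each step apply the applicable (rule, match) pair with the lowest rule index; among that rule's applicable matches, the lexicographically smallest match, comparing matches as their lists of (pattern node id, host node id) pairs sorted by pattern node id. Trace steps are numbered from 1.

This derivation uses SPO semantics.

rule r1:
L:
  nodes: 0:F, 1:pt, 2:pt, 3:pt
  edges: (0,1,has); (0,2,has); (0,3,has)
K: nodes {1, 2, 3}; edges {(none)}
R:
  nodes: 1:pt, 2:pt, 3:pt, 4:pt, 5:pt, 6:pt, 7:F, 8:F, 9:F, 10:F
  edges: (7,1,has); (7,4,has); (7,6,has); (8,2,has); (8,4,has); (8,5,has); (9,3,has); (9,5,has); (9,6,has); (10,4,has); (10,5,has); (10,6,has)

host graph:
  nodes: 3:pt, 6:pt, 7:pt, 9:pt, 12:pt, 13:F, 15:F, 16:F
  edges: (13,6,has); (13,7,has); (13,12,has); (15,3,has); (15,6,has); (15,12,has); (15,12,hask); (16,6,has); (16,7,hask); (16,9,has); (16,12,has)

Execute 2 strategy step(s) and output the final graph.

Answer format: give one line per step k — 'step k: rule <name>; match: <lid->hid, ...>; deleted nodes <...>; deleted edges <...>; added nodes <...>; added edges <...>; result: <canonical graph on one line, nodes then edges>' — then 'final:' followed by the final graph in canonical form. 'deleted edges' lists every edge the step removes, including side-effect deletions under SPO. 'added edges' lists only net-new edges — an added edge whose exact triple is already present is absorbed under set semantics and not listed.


step 1: rule r1; match: 0->13, 1->6, 2->7, 3->12; deleted nodes 13; deleted edges (13,6,has); (13,7,has); (13,12,has); added nodes 17, 18, 19, 20, 21, 22, 23; added edges (20,6,has); (20,17,has); (20,19,has); (21,7,has); (21,17,has); (21,18,has); (22,12,has); (22,18,has); (22,19,has); (23,17,has); (23,18,has); (23,19,has); result: nodes: 3:pt, 6:pt, 7:pt, 9:pt, 12:pt, 15:F, 16:F, 17:pt, 18:pt, 19:pt, 20:F, 21:F, 22:F, 23:F edges: (15,3,has); (15,6,has); (15,12,has); (15,12,hask); (16,6,has); (16,7,hask); (16,9,has); (16,12,has); (20,6,has); (20,17,has); (20,19,has); (21,7,has); (21,17,has); (21,18,has); (22,12,has); (22,18,has); (22,19,has); (23,17,has); (23,18,has); (23,19,has)
step 2: rule r1; match: 0->15, 1->3, 2->6, 3->12; deleted nodes 15; deleted edges (15,3,has); (15,6,has); (15,12,has); (15,12,hask); added nodes 24, 25, 26, 27, 28, 29, 30; added edges (27,3,has); (27,24,has); (27,26,has); (28,6,has); (28,24,has); (28,25,has); (29,12,has); (29,25,has); (29,26,has); (30,24,has); (30,25,has); (30,26,has); result: nodes: 3:pt, 6:pt, 7:pt, 9:pt, 12:pt, 16:F, 17:pt, 18:pt, 19:pt, 20:F, 21:F, 22:F, 23:F, 24:pt, 25:pt, 26:pt, 27:F, 28:F, 29:F, 30:F edges: (16,6,has); (16,7,hask); (16,9,has); (16,12,has); (20,6,has); (20,17,has); (20,19,has); (21,7,has); (21,17,has); (21,18,has); (22,12,has); (22,18,has); (22,19,has); (23,17,has); (23,18,has); (23,19,has); (27,3,has); (27,24,has); (27,26,has); (28,6,has); (28,24,has); (28,25,has); (29,12,has); (29,25,has); (29,26,has); (30,24,has); (30,25,has); (30,26,has)
final:
nodes: 3:pt, 6:pt, 7:pt, 9:pt, 12:pt, 16:F, 17:pt, 18:pt, 19:pt, 20:F, 21:F, 22:F, 23:F, 24:pt, 25:pt, 26:pt, 27:F, 28:F, 29:F, 30:F
edges: (16,6,has); (16,7,hask); (16,9,has); (16,12,has); (20,6,has); (20,17,has); (20,19,has); (21,7,has); (21,17,has); (21,18,has); (22,12,has); (22,18,has); (22,19,has); (23,17,has); (23,18,has); (23,19,has); (27,3,has); (27,24,has); (27,26,has); (28,6,has); (28,24,has); (28,25,has); (29,12,has); (29,25,has); (29,26,has); (30,24,has); (30,25,has); (30,26,has)


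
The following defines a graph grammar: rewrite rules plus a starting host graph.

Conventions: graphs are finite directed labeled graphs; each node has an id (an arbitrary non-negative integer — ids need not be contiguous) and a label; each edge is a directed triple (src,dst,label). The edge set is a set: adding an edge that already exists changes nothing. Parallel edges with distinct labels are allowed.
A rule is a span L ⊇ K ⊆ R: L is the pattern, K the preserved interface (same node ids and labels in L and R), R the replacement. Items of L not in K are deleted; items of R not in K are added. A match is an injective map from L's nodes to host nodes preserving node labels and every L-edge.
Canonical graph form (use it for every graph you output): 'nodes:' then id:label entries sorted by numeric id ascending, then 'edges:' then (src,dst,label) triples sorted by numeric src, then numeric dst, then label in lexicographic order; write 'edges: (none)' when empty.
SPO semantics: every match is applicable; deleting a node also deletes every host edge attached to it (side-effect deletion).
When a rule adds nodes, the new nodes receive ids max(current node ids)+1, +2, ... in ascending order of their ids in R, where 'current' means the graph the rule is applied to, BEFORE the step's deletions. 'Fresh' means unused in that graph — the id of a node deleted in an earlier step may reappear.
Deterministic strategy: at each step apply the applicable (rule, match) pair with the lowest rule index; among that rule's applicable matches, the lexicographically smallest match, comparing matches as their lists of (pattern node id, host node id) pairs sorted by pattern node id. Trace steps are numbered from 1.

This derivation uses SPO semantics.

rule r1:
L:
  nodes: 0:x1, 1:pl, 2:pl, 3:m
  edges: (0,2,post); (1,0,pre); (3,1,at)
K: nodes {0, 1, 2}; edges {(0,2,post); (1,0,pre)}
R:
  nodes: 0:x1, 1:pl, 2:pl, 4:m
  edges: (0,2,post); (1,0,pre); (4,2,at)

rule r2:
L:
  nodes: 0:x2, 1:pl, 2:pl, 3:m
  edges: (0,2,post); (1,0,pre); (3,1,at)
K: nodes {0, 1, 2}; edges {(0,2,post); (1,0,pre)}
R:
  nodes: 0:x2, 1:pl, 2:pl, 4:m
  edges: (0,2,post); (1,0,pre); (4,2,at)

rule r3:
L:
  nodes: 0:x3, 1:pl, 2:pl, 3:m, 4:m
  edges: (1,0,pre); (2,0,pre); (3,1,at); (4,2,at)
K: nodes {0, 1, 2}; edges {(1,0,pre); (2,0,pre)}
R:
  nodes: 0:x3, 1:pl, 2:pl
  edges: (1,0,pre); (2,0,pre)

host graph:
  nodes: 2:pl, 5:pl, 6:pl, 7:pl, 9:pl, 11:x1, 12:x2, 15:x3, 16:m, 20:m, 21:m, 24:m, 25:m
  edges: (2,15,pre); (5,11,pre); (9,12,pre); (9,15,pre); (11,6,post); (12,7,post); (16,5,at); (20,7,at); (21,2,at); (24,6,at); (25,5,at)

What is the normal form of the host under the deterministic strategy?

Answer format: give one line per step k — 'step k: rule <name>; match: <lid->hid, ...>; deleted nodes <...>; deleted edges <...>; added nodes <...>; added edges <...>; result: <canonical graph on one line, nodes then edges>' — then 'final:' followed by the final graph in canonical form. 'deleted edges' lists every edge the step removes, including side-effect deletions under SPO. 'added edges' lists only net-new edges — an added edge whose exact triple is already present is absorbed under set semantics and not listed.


step 1: rule r1; match: 0->11, 1->5, 2->6, 3->16; deleted nodes 16; deleted edges (16,5,at); added nodes 26; added edges (26,6,at); result: nodes: 2:pl, 5:pl, 6:pl, 7:pl, 9:pl, 11:x1, 12:x2, 15:x3, 20:m, 21:m, 24:m, 25:m, 26:m edges: (2,15,pre); (5,11,pre); (9,12,pre); (9,15,pre); (11,6,post); (12,7,post); (20,7,at); (21,2,at); (24,6,at); (25,5,at); (26,6,at)
step 2: rule r1; match: 0->11, 1->5, 2->6, 3->25; deleted nodes 25; deleted edges (25,5,at); added nodes 27; added edges (27,6,at); result: nodes: 2:pl, 5:pl, 6:pl, 7:pl, 9:pl, 11:x1, 12:x2, 15:x3, 20:m, 21:m, 24:m, 26:m, 27:m edges: (2,15,pre); (5,11,pre); (9,12,pre); (9,15,pre); (11,6,post); (12,7,post); (20,7,at); (21,2,at); (24,6,at); (26,6,at); (27,6,at)
final:
nodes: 2:pl, 5:pl, 6:pl, 7:pl, 9:pl, 11:x1, 12:x2, 15:x3, 20:m, 21:m, 24:m, 26:m, 27:m
edges: (2,15,pre); (5,11,pre); (9,12,pre); (9,15,pre); (11,6,post); (12,7,post); (20,7,at); (21,2,at); (24,6,at); (26,6,at); (27,6,at)


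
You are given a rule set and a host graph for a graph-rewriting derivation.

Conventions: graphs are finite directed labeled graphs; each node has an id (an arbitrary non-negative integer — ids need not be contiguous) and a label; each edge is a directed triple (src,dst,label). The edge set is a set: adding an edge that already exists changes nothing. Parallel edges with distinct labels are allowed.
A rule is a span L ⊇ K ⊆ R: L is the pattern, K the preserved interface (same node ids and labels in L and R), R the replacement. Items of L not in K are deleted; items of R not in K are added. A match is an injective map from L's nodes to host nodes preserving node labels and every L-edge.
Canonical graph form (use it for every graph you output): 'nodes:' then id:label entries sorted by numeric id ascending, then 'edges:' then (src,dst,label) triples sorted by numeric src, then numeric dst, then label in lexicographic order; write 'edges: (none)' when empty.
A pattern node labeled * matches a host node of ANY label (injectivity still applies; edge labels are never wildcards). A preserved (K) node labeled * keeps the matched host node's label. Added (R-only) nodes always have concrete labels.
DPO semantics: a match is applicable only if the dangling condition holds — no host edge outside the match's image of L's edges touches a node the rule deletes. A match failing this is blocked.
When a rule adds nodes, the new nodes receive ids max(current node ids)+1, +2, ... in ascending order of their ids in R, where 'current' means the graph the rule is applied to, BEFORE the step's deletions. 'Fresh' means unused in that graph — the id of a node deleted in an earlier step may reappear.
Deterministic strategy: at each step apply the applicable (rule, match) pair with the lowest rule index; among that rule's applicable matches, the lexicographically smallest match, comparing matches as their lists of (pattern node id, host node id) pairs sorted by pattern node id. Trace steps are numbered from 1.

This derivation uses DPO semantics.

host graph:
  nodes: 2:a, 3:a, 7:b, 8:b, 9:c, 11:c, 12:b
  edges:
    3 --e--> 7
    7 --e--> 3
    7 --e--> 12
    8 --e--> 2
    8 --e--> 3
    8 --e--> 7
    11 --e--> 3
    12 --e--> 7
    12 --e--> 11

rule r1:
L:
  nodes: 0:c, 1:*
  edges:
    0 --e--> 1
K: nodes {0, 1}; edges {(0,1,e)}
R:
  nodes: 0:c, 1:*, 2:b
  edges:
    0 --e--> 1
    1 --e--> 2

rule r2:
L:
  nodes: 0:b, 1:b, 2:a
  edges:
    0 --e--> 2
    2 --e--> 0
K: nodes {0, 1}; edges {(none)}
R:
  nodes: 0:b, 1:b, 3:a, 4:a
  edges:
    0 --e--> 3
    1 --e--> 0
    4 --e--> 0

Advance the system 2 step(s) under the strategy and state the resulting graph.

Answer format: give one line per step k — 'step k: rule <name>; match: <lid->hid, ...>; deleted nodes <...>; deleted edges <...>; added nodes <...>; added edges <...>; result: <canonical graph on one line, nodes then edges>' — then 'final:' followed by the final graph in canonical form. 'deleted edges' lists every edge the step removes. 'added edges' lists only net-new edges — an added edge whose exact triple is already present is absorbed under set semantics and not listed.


step 1: rule r1; match: 0->11, 1->3; deleted nodes (none); deleted edges (none); added nodes 13; added edges (3,13,e); result: nodes: 2:a, 3:a, 7:b, 8:b, 9:c, 11:c, 12:b, 13:b edges: (3,7,e); (3,13,e); (7,3,e); (7,12,e); (8,2,e); (8,3,e); (8,7,e); (11,3,e); (12,7,e); (12,11,e)
step 2: rule r1; match: 0->11, 1->3; deleted nodes (none); deleted edges (none); added nodes 14; added edges (3,14,e); result: nodes: 2:a, 3:a, 7:b, 8:b, 9:c, 11:c, 12:b, 13:b, 14:b edges: (3,7,e); (3,13,e); (3,14,e); (7,3,e); (7,12,e); (8,2,e); (8,3,e); (8,7,e); (11,3,e); (12,7,e); (12,11,e)
final:
nodes: 2:a, 3:a, 7:b, 8:b, 9:c, 11:c, 12:b, 13:b, 14:b
edges: (3,7,e); (3,13,e); (3,14,e); (7,3,e); (7,12,e); (8,2,e); (8,3,e); (8,7,e); (11,3,e); (12,7,e); (12,11,e)


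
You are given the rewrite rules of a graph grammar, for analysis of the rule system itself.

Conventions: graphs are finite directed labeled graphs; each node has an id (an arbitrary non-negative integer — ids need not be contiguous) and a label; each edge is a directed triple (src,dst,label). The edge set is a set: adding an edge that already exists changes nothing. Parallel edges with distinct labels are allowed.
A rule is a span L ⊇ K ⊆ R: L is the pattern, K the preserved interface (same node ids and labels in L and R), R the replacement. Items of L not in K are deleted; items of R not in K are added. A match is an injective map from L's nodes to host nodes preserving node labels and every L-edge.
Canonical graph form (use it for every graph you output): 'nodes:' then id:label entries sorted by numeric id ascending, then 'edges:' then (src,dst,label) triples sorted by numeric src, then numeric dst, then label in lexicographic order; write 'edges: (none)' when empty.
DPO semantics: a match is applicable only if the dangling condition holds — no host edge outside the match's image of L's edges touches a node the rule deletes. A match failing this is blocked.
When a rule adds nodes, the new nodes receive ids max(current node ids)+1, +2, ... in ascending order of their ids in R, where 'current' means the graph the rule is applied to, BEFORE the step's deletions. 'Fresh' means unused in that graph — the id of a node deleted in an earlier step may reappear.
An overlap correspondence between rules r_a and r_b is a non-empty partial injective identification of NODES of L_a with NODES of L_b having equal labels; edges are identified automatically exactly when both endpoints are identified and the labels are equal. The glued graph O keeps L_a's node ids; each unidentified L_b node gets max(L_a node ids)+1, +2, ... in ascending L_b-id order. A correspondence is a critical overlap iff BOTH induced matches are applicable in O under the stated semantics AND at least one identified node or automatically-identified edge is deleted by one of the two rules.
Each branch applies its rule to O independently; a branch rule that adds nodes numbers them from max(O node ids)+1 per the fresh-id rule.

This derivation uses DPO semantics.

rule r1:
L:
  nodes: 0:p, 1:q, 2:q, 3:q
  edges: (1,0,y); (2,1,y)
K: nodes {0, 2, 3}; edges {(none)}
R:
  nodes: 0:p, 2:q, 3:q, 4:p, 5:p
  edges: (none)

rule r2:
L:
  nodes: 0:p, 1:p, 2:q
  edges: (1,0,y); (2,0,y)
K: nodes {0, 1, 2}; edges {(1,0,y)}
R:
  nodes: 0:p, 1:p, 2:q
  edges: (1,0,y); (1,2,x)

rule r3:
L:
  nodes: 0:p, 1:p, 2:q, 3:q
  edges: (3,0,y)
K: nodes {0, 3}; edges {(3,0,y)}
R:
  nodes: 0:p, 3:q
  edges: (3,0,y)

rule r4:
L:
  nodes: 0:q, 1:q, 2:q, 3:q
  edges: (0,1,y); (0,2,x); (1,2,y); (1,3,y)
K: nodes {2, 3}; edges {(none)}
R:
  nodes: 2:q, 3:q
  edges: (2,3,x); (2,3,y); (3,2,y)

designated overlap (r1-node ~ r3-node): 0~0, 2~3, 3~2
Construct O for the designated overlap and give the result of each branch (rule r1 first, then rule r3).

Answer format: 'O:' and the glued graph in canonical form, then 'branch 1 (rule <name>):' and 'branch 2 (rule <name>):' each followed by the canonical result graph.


O:
nodes: 0:p, 1:q, 2:q, 3:q, 4:p
edges: (1,0,y); (2,0,y); (2,1,y)
branch 1 (rule r1):
nodes: 0:p, 2:q, 3:q, 4:p, 5:p, 6:p
edges: (2,0,y)
branch 2 (rule r3):
nodes: 0:p, 1:q, 2:q
edges: (1,0,y); (2,0,y); (2,1,y)


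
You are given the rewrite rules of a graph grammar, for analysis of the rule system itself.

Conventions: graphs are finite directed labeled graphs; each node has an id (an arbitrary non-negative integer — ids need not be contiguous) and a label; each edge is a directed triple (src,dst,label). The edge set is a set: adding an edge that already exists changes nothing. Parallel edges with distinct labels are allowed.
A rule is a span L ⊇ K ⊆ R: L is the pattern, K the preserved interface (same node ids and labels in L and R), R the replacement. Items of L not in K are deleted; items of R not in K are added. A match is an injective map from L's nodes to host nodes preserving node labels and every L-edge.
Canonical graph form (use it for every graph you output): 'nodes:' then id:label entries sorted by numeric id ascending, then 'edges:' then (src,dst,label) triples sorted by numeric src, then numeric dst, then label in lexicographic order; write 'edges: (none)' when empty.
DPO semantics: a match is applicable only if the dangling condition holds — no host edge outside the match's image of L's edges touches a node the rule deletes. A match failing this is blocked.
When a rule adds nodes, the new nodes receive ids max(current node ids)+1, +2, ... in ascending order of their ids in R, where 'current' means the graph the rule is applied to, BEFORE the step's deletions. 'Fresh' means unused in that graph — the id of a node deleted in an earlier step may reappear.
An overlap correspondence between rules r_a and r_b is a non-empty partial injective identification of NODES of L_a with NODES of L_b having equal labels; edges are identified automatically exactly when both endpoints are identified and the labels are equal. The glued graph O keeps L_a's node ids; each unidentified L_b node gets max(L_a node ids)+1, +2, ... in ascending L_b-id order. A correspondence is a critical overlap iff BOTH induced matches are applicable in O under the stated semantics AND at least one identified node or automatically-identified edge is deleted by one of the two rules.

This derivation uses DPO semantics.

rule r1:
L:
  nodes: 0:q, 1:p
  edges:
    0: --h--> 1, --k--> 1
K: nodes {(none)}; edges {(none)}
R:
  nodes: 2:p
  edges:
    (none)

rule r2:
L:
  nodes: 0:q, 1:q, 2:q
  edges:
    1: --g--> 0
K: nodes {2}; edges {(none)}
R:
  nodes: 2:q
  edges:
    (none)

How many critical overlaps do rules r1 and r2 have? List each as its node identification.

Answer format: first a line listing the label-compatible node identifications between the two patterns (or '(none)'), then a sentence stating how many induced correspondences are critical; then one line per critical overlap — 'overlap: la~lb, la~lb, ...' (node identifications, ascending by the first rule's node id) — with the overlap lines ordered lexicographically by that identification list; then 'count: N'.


label-compatible node identifications between L(r1) and L(r2): 0~0, 0~1, 0~2
1 of the induced correspondences is a critical overlap of r1 and r2.
overlap: 0~2
count: 1


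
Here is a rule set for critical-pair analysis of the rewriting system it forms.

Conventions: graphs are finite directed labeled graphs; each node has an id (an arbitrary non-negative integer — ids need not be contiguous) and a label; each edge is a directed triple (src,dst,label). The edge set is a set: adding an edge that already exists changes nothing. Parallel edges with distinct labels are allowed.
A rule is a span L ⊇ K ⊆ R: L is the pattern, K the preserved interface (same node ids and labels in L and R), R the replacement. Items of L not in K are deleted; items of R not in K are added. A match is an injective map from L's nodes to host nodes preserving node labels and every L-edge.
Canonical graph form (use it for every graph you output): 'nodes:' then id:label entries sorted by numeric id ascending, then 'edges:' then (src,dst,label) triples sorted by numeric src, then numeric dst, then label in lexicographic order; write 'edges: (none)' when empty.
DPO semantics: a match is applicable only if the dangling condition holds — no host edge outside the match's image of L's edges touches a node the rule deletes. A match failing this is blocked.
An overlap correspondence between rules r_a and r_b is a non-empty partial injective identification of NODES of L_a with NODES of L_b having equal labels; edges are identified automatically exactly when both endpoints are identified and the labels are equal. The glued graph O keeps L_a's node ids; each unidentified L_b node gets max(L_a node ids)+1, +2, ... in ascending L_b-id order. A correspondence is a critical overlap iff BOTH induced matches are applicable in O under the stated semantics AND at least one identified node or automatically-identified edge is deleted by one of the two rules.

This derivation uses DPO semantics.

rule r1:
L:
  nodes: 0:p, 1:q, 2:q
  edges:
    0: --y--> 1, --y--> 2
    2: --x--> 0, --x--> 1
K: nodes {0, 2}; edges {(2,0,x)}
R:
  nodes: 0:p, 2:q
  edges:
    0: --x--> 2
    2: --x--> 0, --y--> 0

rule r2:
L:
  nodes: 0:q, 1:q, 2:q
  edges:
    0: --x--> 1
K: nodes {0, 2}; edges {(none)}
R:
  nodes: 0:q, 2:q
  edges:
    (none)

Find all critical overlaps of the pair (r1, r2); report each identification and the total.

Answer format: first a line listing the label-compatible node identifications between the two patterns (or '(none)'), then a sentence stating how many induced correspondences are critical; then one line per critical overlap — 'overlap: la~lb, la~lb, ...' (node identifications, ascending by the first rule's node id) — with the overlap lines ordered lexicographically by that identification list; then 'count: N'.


label-compatible node identifications between L(r1) and L(r2): 1~0, 1~1, 1~2, 2~0, 2~1, 2~2
2 of the induced correspondences are critical overlaps of r1 and r2.
overlap: 1~2
overlap: 1~2, 2~0
count: 2


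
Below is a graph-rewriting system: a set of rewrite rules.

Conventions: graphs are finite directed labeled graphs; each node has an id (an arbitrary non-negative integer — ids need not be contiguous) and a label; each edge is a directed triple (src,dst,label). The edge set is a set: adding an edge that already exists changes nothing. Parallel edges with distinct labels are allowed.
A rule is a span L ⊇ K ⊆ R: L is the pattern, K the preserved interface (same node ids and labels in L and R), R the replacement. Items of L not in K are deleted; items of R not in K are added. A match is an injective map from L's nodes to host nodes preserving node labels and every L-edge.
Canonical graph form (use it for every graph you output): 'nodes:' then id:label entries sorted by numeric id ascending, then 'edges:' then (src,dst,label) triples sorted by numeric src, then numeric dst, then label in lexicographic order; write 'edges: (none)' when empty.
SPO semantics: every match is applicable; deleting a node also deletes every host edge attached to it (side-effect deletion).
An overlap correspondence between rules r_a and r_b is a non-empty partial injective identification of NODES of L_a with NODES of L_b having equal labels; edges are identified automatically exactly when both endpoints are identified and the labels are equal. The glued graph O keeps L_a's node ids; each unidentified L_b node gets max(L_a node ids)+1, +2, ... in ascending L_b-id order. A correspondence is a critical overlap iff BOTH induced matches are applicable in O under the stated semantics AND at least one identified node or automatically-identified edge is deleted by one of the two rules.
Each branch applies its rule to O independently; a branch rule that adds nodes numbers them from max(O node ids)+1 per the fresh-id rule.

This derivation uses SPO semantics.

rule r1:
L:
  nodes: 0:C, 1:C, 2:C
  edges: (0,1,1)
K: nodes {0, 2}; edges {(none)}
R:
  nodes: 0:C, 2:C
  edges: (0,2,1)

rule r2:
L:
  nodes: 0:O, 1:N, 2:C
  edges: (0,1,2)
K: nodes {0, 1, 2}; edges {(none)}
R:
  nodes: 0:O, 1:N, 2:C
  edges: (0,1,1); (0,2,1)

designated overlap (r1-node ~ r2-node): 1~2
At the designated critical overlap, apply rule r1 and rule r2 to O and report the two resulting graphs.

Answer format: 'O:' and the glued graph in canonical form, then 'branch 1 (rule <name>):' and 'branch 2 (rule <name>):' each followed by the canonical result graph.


O:
nodes: 0:C, 1:C, 2:C, 3:O, 4:N
edges: (0,1,1); (3,4,2)
branch 1 (rule r1):
nodes: 0:C, 2:C, 3:O, 4:N
edges: (0,2,1); (3,4,2)
branch 2 (rule r2):
nodes: 0:C, 1:C, 2:C, 3:O, 4:N
edges: (0,1,1); (3,1,1); (3,4,1)


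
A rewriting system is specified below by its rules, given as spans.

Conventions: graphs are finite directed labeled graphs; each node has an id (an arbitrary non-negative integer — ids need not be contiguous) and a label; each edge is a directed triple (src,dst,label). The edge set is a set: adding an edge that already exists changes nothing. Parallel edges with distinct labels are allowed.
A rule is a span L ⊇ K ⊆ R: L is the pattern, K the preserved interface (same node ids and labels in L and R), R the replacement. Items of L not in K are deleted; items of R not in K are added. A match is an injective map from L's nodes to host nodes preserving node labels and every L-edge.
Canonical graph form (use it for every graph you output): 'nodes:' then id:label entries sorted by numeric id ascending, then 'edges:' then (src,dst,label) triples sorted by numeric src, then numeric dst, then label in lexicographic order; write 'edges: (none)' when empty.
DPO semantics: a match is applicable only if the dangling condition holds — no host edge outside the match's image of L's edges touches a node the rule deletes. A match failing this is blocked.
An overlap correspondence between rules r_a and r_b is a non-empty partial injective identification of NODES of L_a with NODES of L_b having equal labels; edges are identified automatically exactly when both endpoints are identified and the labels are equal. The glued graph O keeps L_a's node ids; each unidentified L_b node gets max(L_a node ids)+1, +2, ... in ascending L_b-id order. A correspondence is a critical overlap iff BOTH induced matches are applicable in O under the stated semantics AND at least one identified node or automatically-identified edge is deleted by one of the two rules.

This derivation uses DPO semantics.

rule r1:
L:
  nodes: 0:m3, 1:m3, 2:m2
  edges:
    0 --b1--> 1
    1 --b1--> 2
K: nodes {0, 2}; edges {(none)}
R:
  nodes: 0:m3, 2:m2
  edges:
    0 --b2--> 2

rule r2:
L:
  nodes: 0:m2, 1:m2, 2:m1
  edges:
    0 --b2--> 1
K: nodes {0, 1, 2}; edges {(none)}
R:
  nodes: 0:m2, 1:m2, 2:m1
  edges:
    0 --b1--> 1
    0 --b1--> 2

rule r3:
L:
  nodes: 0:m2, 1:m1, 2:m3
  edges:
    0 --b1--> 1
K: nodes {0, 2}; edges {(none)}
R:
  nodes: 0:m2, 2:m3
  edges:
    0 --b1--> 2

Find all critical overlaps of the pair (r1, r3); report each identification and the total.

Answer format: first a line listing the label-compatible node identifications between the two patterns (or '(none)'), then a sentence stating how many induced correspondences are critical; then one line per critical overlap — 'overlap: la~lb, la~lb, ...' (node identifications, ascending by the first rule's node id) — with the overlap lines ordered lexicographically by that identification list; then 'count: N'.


label-compatible node identifications between L(r1) and L(r3): 0~2, 1~2, 2~0
2 of the induced correspondences are critical overlaps of r1 and r3.
overlap: 1~2
overlap: 1~2, 2~0
count: 2


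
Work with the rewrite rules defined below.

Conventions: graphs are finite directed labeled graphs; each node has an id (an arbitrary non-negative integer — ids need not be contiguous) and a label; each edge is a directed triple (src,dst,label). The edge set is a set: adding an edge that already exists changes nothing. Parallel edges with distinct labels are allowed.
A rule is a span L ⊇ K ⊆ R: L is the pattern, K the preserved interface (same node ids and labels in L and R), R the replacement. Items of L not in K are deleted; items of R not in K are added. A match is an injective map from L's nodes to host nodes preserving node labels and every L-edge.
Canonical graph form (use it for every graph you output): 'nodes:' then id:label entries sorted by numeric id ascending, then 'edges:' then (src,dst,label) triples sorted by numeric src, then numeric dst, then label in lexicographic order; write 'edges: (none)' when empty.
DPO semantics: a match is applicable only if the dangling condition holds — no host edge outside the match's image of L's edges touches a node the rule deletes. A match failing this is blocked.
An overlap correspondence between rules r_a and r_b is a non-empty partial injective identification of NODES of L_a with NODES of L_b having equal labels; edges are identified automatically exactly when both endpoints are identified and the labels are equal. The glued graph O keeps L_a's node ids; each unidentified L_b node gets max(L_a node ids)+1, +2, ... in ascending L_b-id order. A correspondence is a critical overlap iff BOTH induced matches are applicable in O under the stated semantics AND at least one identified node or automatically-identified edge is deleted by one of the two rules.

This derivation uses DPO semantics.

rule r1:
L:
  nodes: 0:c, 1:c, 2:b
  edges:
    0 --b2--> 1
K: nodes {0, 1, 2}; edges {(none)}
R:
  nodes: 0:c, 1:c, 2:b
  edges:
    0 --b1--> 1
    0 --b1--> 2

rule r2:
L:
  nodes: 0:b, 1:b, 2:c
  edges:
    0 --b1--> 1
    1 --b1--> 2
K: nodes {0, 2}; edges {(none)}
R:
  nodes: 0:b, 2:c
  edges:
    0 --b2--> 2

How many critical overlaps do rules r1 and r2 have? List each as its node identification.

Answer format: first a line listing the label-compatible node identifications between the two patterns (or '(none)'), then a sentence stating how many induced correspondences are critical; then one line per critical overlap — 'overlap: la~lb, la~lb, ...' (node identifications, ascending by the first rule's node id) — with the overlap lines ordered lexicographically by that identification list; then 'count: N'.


label-compatible node identifications between L(r1) and L(r2): 0~2, 1~2, 2~0, 2~1
3 of the induced correspondences are critical overlaps of r1 and r2.
overlap: 0~2, 2~1
overlap: 1~2, 2~1
overlap: 2~1
count: 3
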